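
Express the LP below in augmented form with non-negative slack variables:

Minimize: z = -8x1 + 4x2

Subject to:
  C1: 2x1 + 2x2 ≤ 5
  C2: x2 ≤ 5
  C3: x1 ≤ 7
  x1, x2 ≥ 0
min z = -8x1 + 4x2

s.t.
  2x1 + 2x2 + s1 = 5
  x2 + s2 = 5
  x1 + s3 = 7
  x1, x2, s1, s2, s3 ≥ 0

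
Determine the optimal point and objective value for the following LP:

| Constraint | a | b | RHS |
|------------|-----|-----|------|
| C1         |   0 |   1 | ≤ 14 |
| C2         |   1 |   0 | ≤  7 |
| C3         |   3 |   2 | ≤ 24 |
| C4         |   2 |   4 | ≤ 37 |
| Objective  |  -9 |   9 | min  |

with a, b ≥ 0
Each vertex is the intersection of two constraint boundaries that also satisfies all remaining constraints:
  a = 0 and b = 0 → (0, 0)
  a = 7 and b = 0 → (7, 0)
  a = 7 and 3a + 2b = 24 → (7, 1.5)
  3a + 2b = 24 and 2a + 4b = 37 → (2.75, 7.875)
  2a + 4b = 37 and a = 0 → (0, 9.25)

Evaluating z = -9a + 9b at each vertex:
  (0, 0): z = 0
  (7, 0): z = -63
  (7, 1.5): z = -49.5
  (2.75, 7.875): z = 46.12
  (0, 9.25): z = 83.25

The minimum is at (7, 0) with z = -63.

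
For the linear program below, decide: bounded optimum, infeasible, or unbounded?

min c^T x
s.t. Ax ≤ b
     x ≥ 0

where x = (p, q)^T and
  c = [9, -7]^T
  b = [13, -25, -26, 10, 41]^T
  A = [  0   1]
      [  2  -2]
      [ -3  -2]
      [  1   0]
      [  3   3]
The point (0, 13) satisfies every constraint, so the LP is feasible; the constraints give p ≤ 10 and q ≤ 13, which with p, q ≥ 0 keep the feasible region inside a bounded box. A feasible, bounded LP attains a finite optimum at a vertex.

Evaluating z = 9p - 7q at each vertex:
  (0.2, 12.7): z = -87.1
  (0.5, 13): z = -86.5
  (0, 13): z = -91

Feasible with finite optimum z* = -91 at (0, 13).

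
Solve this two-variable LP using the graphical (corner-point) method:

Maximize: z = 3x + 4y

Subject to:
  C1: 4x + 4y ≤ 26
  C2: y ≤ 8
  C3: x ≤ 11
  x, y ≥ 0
Each vertex is the intersection of two constraint boundaries that also satisfies all remaining constraints:
  x = 0 and y = 0 → (0, 0)
  4x + 4y = 26 and y = 0 → (6.5, 0)
  4x + 4y = 26 and x = 0 → (0, 6.5)

Evaluating z = 3x + 4y at each vertex:
  (0, 0): z = 0
  (6.5, 0): z = 19.5
  (0, 6.5): z = 26

The maximum is at (0, 6.5) with z = 26.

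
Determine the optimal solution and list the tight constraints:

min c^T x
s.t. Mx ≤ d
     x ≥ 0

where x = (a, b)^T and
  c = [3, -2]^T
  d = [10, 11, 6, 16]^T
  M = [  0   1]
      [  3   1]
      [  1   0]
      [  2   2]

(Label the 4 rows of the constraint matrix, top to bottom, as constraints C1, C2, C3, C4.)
Optimal: a = 0, b = 8
Slack at optimum:
  C1: slack = 2
  C2: slack = 3
  C3: slack = 6
  C4: slack = 0 (binding)
  a ≥ 0: a = 0 (binding)
  b ≥ 0: b = 8
Binding constraints: C4, a ≥ 0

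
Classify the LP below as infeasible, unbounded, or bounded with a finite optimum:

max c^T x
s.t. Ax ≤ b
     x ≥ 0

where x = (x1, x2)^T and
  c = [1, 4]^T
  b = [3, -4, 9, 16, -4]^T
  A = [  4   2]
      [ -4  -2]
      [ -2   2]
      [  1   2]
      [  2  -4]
One constraint requires 4x1 + 2x2 ≤ 3, while the constraint -4x1 - 2x2 ≤ -4 is equivalent to 4x1 + 2x2 ≥ 4. Together they would need 4 ≤ 4x1 + 2x2 ≤ 3, which is impossible since 4 > 3. No point satisfies all constraints.

The feasible region is empty; the LP is infeasible.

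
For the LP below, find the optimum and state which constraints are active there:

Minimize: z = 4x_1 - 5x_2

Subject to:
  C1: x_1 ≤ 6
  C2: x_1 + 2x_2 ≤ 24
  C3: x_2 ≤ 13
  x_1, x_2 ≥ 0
Optimal: x_1 = 0, x_2 = 12
Slack at optimum:
  C1: slack = 6
  C2: slack = 0 (binding)
  C3: slack = 1
  x_1 ≥ 0: x_1 = 0 (binding)
  x_2 ≥ 0: x_2 = 12
Binding constraints: C2, x_1 ≥ 0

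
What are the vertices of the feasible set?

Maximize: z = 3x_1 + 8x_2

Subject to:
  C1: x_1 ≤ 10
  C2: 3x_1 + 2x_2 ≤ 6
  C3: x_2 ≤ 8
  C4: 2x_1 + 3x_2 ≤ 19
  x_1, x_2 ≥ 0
Each vertex is the intersection of two constraint boundaries that also satisfies all remaining constraints:
  x_1 = 0 and x_2 = 0 → (0, 0)
  3x_1 + 2x_2 = 6 and x_2 = 0 → (2, 0)
  3x_1 + 2x_2 = 6 and x_1 = 0 → (0, 3)

Vertices: (0, 0), (2, 0), (0, 3)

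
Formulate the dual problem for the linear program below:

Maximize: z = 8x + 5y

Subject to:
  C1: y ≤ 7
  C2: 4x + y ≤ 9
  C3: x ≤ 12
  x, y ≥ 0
Minimize: z = 7y1 + 9y2 + 12y3

Subject to:
  C1: -4y2 - y3 ≤ -8
  C2: -y1 - y2 ≤ -5
  y1, y2, y3 ≥ 0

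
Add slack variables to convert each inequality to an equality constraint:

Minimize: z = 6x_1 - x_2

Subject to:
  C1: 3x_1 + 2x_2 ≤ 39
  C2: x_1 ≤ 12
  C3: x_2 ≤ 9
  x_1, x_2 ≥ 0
min z = 6x_1 - x_2

s.t.
  3x_1 + 2x_2 + s1 = 39
  x_1 + s2 = 12
  x_2 + s3 = 9
  x_1, x_2, s1, s2, s3 ≥ 0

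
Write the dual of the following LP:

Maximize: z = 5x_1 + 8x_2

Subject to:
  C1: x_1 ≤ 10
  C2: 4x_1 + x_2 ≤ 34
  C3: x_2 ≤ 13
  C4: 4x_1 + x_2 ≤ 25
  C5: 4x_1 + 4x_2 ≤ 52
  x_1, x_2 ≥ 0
Minimize: z = 10y1 + 34y2 + 13y3 + 25y4 + 52y5

Subject to:
  C1: -y1 - 4y2 - 4y4 - 4y5 ≤ -5
  C2: -y2 - y3 - y4 - 4y5 ≤ -8
  y1, y2, y3, y4, y5 ≥ 0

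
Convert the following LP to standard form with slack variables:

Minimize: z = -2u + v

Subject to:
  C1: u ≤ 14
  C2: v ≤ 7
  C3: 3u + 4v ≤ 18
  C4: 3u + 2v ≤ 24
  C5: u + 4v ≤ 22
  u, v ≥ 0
min z = -2u + v

s.t.
  u + s1 = 14
  v + s2 = 7
  3u + 4v + s3 = 18
  3u + 2v + s4 = 24
  u + 4v + s5 = 22
  u, v, s1, s2, s3, s4, s5 ≥ 0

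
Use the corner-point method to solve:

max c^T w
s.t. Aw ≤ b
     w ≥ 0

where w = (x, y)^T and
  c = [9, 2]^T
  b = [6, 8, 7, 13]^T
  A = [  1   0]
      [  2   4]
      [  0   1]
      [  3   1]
Each vertex is the intersection of two constraint boundaries that also satisfies all remaining constraints:
  x = 0 and y = 0 → (0, 0)
  2x + 4y = 8 and y = 0 → (4, 0)
  2x + 4y = 8 and x = 0 → (0, 2)

Evaluating z = 9x + 2y at each vertex:
  (0, 0): z = 0
  (4, 0): z = 36
  (0, 2): z = 4

The maximum is at (4, 0) with z = 36.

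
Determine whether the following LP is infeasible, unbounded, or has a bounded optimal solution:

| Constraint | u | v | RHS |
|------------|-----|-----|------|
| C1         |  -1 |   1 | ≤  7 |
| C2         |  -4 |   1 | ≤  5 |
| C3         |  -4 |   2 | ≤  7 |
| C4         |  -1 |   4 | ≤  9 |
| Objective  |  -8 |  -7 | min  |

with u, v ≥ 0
Feasible point: (0, 0) satisfies every constraint, so the LP is feasible.
Direction d = (1, 0): for each constraint row a, a·d ≤ 0 —
  (-1)(1) + (1)(0) = -1 ≤ 0
  (-4)(1) + (1)(0) = -4 ≤ 0
  (-4)(1) + (2)(0) = -4 ≤ 0
  (-1)(1) + (4)(0) = -1 ≤ 0
and d ≥ 0, so (0, 0) + t·d stays feasible for every t ≥ 0. Along this ray z = -8u - 7v changes by -8 per unit t, so z → −∞.

Unbounded — the objective can decrease without bound over the feasible region.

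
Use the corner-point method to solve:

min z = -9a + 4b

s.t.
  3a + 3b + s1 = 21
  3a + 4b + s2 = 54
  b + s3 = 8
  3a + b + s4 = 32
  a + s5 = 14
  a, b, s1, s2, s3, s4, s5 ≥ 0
Each vertex is the intersection of two constraint boundaries that also satisfies all remaining constraints:
  a = 0 and b = 0 → (0, 0)
  3a + 3b = 21 and b = 0 → (7, 0)
  3a + 3b = 21 and a = 0 → (0, 7)

Evaluating z = -9a + 4b at each vertex:
  (0, 0): z = 0
  (7, 0): z = -63
  (0, 7): z = 28

The minimum is at (7, 0) with z = -63.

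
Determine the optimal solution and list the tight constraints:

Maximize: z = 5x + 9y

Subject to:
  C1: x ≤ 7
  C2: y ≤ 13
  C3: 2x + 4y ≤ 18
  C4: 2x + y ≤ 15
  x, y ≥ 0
Optimal: x = 7, y = 1
Slack at optimum:
  C1: slack = 0 (binding)
  C2: slack = 12
  C3: slack = 0 (binding)
  C4: slack = 0 (binding)
  x ≥ 0: x = 7
  y ≥ 0: y = 1
Binding constraints: C1, C3, C4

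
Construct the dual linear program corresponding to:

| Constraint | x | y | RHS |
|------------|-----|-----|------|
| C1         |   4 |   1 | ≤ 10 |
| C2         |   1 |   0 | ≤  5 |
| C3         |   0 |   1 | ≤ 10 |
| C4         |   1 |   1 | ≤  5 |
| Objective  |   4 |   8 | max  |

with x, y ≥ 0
Minimize: z = 10y1 + 5y2 + 10y3 + 5y4

Subject to:
  C1: -4y1 - y2 - y4 ≤ -4
  C2: -y1 - y3 - y4 ≤ -8
  y1, y2, y3, y4 ≥ 0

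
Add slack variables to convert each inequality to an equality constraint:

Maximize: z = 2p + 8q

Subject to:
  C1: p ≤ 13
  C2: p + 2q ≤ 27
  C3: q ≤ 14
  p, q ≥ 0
max z = 2p + 8q

s.t.
  p + s1 = 13
  p + 2q + s2 = 27
  q + s3 = 14
  p, q, s1, s2, s3 ≥ 0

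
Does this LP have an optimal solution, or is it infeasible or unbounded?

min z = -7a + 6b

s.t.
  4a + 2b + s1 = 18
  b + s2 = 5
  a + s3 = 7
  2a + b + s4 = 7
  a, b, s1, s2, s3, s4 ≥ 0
The point (3.5, 0) satisfies every constraint, so the LP is feasible; the constraints give a ≤ 7 and b ≤ 5, which with a, b ≥ 0 keep the feasible region inside a bounded box. A feasible, bounded LP attains a finite optimum at a vertex.

Evaluating z = -7a + 6b at each vertex:
  (0, 0): z = 0
  (3.5, 0): z = -24.5
  (1, 5): z = 23
  (0, 5): z = 30

Feasible with finite optimum z* = -24.5 at (3.5, 0).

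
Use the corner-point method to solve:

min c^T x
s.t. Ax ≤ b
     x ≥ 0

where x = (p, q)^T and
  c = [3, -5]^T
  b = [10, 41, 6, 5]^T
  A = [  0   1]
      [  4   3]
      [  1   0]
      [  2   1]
p = 0, q = 5, z = -25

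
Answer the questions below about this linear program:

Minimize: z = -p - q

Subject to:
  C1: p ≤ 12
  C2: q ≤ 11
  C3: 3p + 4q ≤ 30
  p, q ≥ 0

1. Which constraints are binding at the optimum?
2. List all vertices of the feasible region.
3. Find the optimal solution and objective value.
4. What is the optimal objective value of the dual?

1. C3, q ≥ 0
2. (0, 0), (10, 0), (0, 7.5)
3. p = 10, q = 0, z = -10
4. -10 (by strong duality, equal to the primal optimum)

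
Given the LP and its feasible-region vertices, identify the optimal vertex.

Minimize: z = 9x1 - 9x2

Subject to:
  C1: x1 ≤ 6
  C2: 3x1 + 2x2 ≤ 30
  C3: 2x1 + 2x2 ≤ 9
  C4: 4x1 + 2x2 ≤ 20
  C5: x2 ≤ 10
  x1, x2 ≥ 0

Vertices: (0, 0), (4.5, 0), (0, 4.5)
Evaluating z = 9x1 - 9x2 at each vertex:
  (0, 0): z = 0
  (4.5, 0): z = 40.5
  (0, 4.5): z = -40.5

The smallest value is z = -40.5, attained at (0, 4.5).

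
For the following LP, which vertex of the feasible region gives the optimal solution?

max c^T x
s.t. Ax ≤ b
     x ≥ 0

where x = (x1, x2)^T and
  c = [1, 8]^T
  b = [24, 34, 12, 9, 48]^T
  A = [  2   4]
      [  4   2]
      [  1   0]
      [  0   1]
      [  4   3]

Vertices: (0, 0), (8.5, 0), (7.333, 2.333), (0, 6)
(0, 6) with z = 48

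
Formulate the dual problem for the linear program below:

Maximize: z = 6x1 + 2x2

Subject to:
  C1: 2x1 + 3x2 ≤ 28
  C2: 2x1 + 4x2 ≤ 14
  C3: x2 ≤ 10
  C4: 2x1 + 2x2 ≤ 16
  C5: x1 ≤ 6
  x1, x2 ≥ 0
Minimize: z = 28y1 + 14y2 + 10y3 + 16y4 + 6y5

Subject to:
  C1: -2y1 - 2y2 - 2y4 - y5 ≤ -6
  C2: -3y1 - 4y2 - y3 - 2y4 ≤ -2
  y1, y2, y3, y4, y5 ≥ 0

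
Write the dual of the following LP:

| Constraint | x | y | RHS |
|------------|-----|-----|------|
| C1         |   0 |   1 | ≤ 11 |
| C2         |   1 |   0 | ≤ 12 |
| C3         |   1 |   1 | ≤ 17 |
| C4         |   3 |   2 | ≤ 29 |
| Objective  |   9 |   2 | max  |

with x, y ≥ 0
Minimize: z = 11y1 + 12y2 + 17y3 + 29y4

Subject to:
  C1: -y2 - y3 - 3y4 ≤ -9
  C2: -y1 - y3 - 2y4 ≤ -2
  y1, y2, y3, y4 ≥ 0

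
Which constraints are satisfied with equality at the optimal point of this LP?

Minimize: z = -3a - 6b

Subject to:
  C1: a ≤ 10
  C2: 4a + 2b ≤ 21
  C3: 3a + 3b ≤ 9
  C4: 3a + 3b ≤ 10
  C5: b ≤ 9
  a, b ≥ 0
Optimal: a = 0, b = 3
Binding: C3, a ≥ 0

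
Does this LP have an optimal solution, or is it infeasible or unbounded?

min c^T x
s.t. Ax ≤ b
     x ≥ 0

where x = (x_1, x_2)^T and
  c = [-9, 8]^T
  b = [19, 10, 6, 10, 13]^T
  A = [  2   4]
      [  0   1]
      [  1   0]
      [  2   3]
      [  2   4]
The point (5, 0) satisfies every constraint, so the LP is feasible; the constraints give x_1 ≤ 6 and x_2 ≤ 10, which with x_1, x_2 ≥ 0 keep the feasible region inside a bounded box. A feasible, bounded LP attains a finite optimum at a vertex.

Evaluating z = -9x_1 + 8x_2 at each vertex:
  (0, 0): z = 0
  (5, 0): z = -45
  (0.5, 3): z = 19.5
  (0, 3.25): z = 26

The LP has an optimal solution: (5, 0) with z = -45.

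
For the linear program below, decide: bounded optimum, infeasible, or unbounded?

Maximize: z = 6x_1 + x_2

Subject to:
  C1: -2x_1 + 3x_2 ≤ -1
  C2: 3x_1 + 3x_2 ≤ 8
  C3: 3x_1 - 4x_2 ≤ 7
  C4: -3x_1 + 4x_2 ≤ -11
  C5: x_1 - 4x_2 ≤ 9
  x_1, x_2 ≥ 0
C3 requires 3x_1 - 4x_2 ≤ 7, while C4 (-3x_1 + 4x_2 ≤ -11) is equivalent to 3x_1 - 4x_2 ≥ 11. Together they would need 11 ≤ 3x_1 - 4x_2 ≤ 7, which is impossible since 11 > 7. No point satisfies all constraints.

Infeasible — the constraint set is empty.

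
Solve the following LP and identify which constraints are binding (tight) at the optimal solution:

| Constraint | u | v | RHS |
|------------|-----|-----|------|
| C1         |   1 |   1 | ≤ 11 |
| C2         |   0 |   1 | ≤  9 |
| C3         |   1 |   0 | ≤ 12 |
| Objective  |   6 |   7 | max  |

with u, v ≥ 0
Optimal: u = 2, v = 9
Slack at optimum:
  C1: slack = 0 (binding)
  C2: slack = 0 (binding)
  C3: slack = 10
  u ≥ 0: u = 2
  v ≥ 0: v = 9
Binding constraints: C1, C2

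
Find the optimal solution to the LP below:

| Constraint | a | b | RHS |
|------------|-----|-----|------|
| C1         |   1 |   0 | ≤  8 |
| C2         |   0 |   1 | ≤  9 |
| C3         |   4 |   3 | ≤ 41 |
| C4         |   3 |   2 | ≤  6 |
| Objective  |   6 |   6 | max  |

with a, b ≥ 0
Each vertex is the intersection of two constraint boundaries that also satisfies all remaining constraints:
  a = 0 and b = 0 → (0, 0)
  3a + 2b = 6 and b = 0 → (2, 0)
  3a + 2b = 6 and a = 0 → (0, 3)

Evaluating z = 6a + 6b at each vertex:
  (0, 0): z = 0
  (2, 0): z = 12
  (0, 3): z = 18

The maximum is at (0, 3) with z = 18.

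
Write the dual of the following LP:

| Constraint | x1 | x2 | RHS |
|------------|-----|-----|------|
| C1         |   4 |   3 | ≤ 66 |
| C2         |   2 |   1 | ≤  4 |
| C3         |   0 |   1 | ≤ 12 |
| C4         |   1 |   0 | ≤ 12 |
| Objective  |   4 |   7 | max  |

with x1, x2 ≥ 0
Minimize: z = 66y1 + 4y2 + 12y3 + 12y4

Subject to:
  C1: -4y1 - 2y2 - y4 ≤ -4
  C2: -3y1 - y2 - y3 ≤ -7
  y1, y2, y3, y4 ≥ 0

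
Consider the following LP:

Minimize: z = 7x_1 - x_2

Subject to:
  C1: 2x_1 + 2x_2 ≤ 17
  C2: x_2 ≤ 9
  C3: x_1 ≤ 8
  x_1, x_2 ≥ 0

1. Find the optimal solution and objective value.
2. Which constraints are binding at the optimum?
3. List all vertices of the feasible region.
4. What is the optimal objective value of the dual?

1. x_1 = 0, x_2 = 8.5, z = -8.5
2. C1, x_1 ≥ 0
3. (0, 0), (8, 0), (8, 0.5), (0, 8.5)
4. -8.5 (by strong duality, equal to the primal optimum)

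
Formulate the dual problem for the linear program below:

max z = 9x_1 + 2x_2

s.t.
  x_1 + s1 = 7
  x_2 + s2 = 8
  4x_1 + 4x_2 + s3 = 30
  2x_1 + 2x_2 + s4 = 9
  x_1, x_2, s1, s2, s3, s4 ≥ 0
Minimize: z = 7y1 + 8y2 + 30y3 + 9y4

Subject to:
  C1: -y1 - 4y3 - 2y4 ≤ -9
  C2: -y2 - 4y3 - 2y4 ≤ -2
  y1, y2, y3, y4 ≥ 0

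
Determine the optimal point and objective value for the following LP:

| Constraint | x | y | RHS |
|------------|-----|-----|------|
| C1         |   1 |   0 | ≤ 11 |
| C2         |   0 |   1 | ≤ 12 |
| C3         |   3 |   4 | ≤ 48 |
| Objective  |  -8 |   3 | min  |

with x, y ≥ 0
Each vertex is the intersection of two constraint boundaries that also satisfies all remaining constraints:
  x = 0 and y = 0 → (0, 0)
  x = 11 and y = 0 → (11, 0)
  x = 11 and 3x + 4y = 48 → (11, 3.75)
  y = 12 and 3x + 4y = 48 → (0, 12)

Evaluating z = -8x + 3y at each vertex:
  (0, 0): z = 0
  (11, 0): z = -88
  (11, 3.75): z = -76.75
  (0, 12): z = 36

The minimum is at (11, 0) with z = -88.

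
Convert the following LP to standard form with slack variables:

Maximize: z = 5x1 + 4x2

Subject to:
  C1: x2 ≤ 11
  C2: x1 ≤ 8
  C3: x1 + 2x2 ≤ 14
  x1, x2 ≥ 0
max z = 5x1 + 4x2

s.t.
  x2 + s1 = 11
  x1 + s2 = 8
  x1 + 2x2 + s3 = 14
  x1, x2, s1, s2, s3 ≥ 0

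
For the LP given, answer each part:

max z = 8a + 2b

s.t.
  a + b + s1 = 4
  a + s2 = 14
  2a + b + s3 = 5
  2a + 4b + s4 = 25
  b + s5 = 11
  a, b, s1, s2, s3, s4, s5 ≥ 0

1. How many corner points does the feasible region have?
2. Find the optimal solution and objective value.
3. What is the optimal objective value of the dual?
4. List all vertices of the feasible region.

1. 4
2. a = 2.5, b = 0, z = 20
3. 20 (by strong duality, equal to the primal optimum)
4. (0, 0), (2.5, 0), (1, 3), (0, 4)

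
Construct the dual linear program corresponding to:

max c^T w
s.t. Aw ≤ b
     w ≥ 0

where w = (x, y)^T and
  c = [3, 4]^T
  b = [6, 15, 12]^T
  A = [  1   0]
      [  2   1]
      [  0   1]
Minimize: z = 6y1 + 15y2 + 12y3

Subject to:
  C1: -y1 - 2y2 ≤ -3
  C2: -y2 - y3 ≤ -4
  y1, y2, y3 ≥ 0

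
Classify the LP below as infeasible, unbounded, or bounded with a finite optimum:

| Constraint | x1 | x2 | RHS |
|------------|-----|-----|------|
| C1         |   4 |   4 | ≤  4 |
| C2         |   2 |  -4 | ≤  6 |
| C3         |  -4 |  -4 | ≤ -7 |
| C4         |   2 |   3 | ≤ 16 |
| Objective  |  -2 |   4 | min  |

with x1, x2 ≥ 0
C1 requires 4x1 + 4x2 ≤ 4, while C3 (-4x1 - 4x2 ≤ -7) is equivalent to 4x1 + 4x2 ≥ 7. Together they would need 7 ≤ 4x1 + 4x2 ≤ 4, which is impossible since 7 > 4. No point satisfies all constraints.

The feasible region is empty; the LP is infeasible.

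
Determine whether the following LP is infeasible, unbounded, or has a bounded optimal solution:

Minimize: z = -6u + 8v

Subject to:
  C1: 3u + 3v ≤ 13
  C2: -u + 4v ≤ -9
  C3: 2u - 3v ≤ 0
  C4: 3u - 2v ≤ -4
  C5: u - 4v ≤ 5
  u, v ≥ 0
C5 requires u - 4v ≤ 5, while C2 (-u + 4v ≤ -9) is equivalent to u - 4v ≥ 9. Together they would need 9 ≤ u - 4v ≤ 5, which is impossible since 9 > 5. No point satisfies all constraints.

The feasible region is empty; the LP is infeasible.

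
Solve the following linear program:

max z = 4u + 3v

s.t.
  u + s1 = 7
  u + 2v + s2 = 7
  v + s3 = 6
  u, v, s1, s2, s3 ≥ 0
u = 7, v = 0, z = 28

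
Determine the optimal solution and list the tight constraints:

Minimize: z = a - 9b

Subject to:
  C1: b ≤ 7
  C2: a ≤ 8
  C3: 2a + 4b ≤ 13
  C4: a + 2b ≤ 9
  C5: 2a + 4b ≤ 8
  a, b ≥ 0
Optimal: a = 0, b = 2
Slack at optimum:
  C1: slack = 5
  C2: slack = 8
  C3: slack = 5
  C4: slack = 5
  C5: slack = 0 (binding)
  a ≥ 0: a = 0 (binding)
  b ≥ 0: b = 2
Binding constraints: C5, a ≥ 0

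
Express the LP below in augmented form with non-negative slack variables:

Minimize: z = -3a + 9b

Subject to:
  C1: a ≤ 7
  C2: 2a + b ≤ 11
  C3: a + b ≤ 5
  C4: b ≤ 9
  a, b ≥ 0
min z = -3a + 9b

s.t.
  a + s1 = 7
  2a + b + s2 = 11
  a + b + s3 = 5
  b + s4 = 9
  a, b, s1, s2, s3, s4 ≥ 0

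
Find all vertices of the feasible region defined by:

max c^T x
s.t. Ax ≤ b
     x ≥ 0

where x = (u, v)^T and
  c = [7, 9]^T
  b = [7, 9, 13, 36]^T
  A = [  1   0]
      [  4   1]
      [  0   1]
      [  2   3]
Each vertex is the intersection of two constraint boundaries that also satisfies all remaining constraints:
  u = 0 and v = 0 → (0, 0)
  4u + v = 9 and v = 0 → (2.25, 0)
  4u + v = 9 and u = 0 → (0, 9)

Vertices: (0, 0), (2.25, 0), (0, 9)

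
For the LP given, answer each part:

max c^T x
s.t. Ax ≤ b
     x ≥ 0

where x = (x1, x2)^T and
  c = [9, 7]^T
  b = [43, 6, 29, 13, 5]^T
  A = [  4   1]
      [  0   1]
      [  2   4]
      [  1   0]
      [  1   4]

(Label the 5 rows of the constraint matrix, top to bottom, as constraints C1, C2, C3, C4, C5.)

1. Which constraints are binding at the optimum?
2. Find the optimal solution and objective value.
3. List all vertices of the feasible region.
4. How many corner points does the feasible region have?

1. C5, x2 ≥ 0
2. x1 = 5, x2 = 0, z = 45
3. (0, 0), (5, 0), (0, 1.25)
4. 3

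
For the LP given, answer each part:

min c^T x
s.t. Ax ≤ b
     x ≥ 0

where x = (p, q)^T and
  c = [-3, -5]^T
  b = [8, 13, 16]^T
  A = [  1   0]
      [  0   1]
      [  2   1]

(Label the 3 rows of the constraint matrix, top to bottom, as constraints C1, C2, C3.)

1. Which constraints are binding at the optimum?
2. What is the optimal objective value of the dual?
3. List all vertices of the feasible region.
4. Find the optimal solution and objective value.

1. C2, C3
2. -69.5 (by strong duality, equal to the primal optimum)
3. (0, 0), (8, 0), (1.5, 13), (0, 13)
4. p = 1.5, q = 13, z = -69.5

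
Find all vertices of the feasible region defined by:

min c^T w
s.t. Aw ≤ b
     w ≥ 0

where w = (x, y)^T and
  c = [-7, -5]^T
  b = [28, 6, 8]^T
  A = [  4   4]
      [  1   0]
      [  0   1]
Each vertex is the intersection of two constraint boundaries that also satisfies all remaining constraints:
  x = 0 and y = 0 → (0, 0)
  x = 6 and y = 0 → (6, 0)
  4x + 4y = 28 and x = 6 → (6, 1)
  4x + 4y = 28 and x = 0 → (0, 7)

Vertices: (0, 0), (6, 0), (6, 1), (0, 7)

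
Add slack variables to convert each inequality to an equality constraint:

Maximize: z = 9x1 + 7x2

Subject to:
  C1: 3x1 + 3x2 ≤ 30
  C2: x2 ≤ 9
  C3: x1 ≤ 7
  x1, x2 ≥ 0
max z = 9x1 + 7x2

s.t.
  3x1 + 3x2 + s1 = 30
  x2 + s2 = 9
  x1 + s3 = 7
  x1, x2, s1, s2, s3 ≥ 0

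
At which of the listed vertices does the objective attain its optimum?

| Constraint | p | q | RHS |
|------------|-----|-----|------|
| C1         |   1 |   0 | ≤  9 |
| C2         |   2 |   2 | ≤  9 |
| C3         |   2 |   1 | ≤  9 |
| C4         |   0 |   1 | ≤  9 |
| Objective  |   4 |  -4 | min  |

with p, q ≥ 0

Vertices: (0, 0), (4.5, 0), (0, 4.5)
(0, 4.5) with z = -18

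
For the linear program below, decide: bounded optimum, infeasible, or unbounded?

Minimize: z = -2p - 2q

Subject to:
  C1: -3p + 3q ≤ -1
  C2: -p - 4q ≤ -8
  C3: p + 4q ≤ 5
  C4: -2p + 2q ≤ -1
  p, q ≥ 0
C3 requires p + 4q ≤ 5, while C2 (-p - 4q ≤ -8) is equivalent to p + 4q ≥ 8. Together they would need 8 ≤ p + 4q ≤ 5, which is impossible since 8 > 5. No point satisfies all constraints.

The feasible region is empty; the LP is infeasible.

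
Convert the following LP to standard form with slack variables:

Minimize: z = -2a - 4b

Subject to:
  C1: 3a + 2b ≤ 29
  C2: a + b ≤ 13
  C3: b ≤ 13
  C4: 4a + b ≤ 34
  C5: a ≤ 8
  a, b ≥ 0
min z = -2a - 4b

s.t.
  3a + 2b + s1 = 29
  a + b + s2 = 13
  b + s3 = 13
  4a + b + s4 = 34
  a + s5 = 8
  a, b, s1, s2, s3, s4, s5 ≥ 0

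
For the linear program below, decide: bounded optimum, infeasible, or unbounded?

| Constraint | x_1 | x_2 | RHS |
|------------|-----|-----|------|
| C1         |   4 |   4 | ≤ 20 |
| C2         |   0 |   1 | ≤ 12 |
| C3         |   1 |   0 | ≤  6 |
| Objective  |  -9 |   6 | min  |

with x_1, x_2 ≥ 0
The point (5, 0) satisfies every constraint, so the LP is feasible; the constraints give x_1 ≤ 6 and x_2 ≤ 12, which with x_1, x_2 ≥ 0 keep the feasible region inside a bounded box. A feasible, bounded LP attains a finite optimum at a vertex.

The LP has an optimal solution: (5, 0) with z = -45.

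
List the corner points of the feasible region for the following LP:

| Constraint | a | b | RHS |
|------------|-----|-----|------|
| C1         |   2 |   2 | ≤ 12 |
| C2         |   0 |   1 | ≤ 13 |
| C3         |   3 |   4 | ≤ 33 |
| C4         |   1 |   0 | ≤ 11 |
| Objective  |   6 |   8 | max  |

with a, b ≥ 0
Each vertex is the intersection of two constraint boundaries that also satisfies all remaining constraints:
  a = 0 and b = 0 → (0, 0)
  2a + 2b = 12 and b = 0 → (6, 0)
  2a + 2b = 12 and a = 0 → (0, 6)

Vertices: (0, 0), (6, 0), (0, 6)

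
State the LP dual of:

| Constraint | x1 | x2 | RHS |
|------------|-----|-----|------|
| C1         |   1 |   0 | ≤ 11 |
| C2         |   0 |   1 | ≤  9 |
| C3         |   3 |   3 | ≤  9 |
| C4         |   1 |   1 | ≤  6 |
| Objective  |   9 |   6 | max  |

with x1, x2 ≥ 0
Minimize: z = 11y1 + 9y2 + 9y3 + 6y4

Subject to:
  C1: -y1 - 3y3 - y4 ≤ -9
  C2: -y2 - 3y3 - y4 ≤ -6
  y1, y2, y3, y4 ≥ 0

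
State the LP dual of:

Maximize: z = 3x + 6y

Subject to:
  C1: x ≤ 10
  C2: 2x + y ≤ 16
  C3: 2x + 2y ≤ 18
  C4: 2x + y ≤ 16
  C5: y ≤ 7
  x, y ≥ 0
Minimize: z = 10y1 + 16y2 + 18y3 + 16y4 + 7y5

Subject to:
  C1: -y1 - 2y2 - 2y3 - 2y4 ≤ -3
  C2: -y2 - 2y3 - y4 - y5 ≤ -6
  y1, y2, y3, y4, y5 ≥ 0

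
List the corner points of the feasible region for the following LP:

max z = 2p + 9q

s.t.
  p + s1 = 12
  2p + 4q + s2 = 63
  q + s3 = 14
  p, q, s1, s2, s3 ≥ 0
Each vertex is the intersection of two constraint boundaries that also satisfies all remaining constraints:
  p = 0 and q = 0 → (0, 0)
  p = 12 and q = 0 → (12, 0)
  p = 12 and 2p + 4q = 63 → (12, 9.75)
  2p + 4q = 63 and q = 14 → (3.5, 14)
  q = 14 and p = 0 → (0, 14)

Vertices: (0, 0), (12, 0), (12, 9.75), (3.5, 14), (0, 14)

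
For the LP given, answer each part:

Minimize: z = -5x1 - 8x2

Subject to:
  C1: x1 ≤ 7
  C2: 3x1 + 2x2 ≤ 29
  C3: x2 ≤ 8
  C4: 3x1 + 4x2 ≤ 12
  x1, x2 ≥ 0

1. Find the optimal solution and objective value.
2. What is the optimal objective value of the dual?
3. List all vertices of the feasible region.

1. x1 = 0, x2 = 3, z = -24
2. -24 (by strong duality, equal to the primal optimum)
3. (0, 0), (4, 0), (0, 3)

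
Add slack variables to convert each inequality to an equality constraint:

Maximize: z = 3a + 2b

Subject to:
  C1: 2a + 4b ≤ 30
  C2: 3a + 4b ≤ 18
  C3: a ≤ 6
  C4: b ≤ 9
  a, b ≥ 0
max z = 3a + 2b

s.t.
  2a + 4b + s1 = 30
  3a + 4b + s2 = 18
  a + s3 = 6
  b + s4 = 9
  a, b, s1, s2, s3, s4 ≥ 0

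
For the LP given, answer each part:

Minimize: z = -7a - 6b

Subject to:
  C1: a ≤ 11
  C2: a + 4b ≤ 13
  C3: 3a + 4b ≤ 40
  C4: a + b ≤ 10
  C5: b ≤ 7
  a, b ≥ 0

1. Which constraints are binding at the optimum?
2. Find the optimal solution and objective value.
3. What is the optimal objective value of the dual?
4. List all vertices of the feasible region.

1. C4, b ≥ 0
2. a = 10, b = 0, z = -70
3. -70 (by strong duality, equal to the primal optimum)
4. (0, 0), (10, 0), (9, 1), (0, 3.25)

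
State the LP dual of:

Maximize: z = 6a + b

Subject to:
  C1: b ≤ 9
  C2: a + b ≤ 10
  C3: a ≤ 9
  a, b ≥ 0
Minimize: z = 9y1 + 10y2 + 9y3

Subject to:
  C1: -y2 - y3 ≤ -6
  C2: -y1 - y2 ≤ -1
  y1, y2, y3 ≥ 0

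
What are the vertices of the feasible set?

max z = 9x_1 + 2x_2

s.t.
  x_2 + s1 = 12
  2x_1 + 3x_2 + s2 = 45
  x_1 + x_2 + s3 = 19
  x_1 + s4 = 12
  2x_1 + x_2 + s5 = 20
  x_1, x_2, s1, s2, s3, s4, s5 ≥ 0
Each vertex is the intersection of two constraint boundaries that also satisfies all remaining constraints:
  x_1 = 0 and x_2 = 0 → (0, 0)
  2x_1 + x_2 = 20 and x_2 = 0 → (10, 0)
  x_2 = 12 and 2x_1 + x_2 = 20 → (4, 12)
  x_2 = 12 and x_1 = 0 → (0, 12)

Vertices: (0, 0), (10, 0), (4, 12), (0, 12)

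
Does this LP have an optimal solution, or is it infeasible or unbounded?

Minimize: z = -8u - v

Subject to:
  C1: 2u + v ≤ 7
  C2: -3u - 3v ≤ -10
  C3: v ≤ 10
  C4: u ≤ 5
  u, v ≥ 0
The point (3.5, 0) satisfies every constraint, so the LP is feasible; the constraints give u ≤ 5 and v ≤ 10, which with u, v ≥ 0 keep the feasible region inside a bounded box. A feasible, bounded LP attains a finite optimum at a vertex.

Bounded optimum: z* = -28 at (3.5, 0).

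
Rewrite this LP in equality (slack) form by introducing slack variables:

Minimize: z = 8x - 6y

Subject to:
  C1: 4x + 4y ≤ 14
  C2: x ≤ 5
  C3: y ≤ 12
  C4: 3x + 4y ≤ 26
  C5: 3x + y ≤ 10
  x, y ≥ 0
min z = 8x - 6y

s.t.
  4x + 4y + s1 = 14
  x + s2 = 5
  y + s3 = 12
  3x + 4y + s4 = 26
  3x + y + s5 = 10
  x, y, s1, s2, s3, s4, s5 ≥ 0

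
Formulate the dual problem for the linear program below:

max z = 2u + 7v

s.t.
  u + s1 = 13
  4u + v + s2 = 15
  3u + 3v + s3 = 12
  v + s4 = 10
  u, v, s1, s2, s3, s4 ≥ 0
Minimize: z = 13y1 + 15y2 + 12y3 + 10y4

Subject to:
  C1: -y1 - 4y2 - 3y3 ≤ -2
  C2: -y2 - 3y3 - y4 ≤ -7
  y1, y2, y3, y4 ≥ 0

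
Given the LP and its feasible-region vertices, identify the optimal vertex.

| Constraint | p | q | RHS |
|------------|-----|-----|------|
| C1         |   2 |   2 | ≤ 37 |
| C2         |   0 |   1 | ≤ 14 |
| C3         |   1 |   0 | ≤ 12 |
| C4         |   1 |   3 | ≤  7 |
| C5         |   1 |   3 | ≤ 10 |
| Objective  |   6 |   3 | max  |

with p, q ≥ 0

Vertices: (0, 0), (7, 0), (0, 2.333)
Evaluating z = 6p + 3q at each vertex:
  (0, 0): z = 0
  (7, 0): z = 42
  (0, 2.333): z = 7

The largest value is z = 42, attained at (7, 0).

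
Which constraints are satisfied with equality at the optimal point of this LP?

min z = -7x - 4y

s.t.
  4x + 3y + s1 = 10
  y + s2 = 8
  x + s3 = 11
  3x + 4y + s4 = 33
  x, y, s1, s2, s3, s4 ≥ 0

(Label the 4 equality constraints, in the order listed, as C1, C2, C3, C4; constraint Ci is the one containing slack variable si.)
Optimal: x = 2.5, y = 0
Binding: C1, y ≥ 0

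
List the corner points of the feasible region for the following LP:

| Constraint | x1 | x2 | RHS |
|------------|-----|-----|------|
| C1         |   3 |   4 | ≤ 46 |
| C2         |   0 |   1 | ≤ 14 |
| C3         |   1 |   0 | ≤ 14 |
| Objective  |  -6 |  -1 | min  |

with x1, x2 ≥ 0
Each vertex is the intersection of two constraint boundaries that also satisfies all remaining constraints:
  x1 = 0 and x2 = 0 → (0, 0)
  x1 = 14 and x2 = 0 → (14, 0)
  3x1 + 4x2 = 46 and x1 = 14 → (14, 1)
  3x1 + 4x2 = 46 and x1 = 0 → (0, 11.5)

Vertices: (0, 0), (14, 0), (14, 1), (0, 11.5)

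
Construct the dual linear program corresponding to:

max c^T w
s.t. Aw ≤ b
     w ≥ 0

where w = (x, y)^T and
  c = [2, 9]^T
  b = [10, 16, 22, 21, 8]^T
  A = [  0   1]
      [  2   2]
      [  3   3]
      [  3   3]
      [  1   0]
Minimize: z = 10y1 + 16y2 + 22y3 + 21y4 + 8y5

Subject to:
  C1: -2y2 - 3y3 - 3y4 - y5 ≤ -2
  C2: -y1 - 2y2 - 3y3 - 3y4 ≤ -9
  y1, y2, y3, y4, y5 ≥ 0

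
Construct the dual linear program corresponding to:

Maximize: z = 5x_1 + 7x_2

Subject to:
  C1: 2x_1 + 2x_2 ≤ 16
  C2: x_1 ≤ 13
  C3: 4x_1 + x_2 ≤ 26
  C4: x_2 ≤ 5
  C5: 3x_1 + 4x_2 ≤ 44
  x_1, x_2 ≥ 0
Minimize: z = 16y1 + 13y2 + 26y3 + 5y4 + 44y5

Subject to:
  C1: -2y1 - y2 - 4y3 - 3y5 ≤ -5
  C2: -2y1 - y3 - y4 - 4y5 ≤ -7
  y1, y2, y3, y4, y5 ≥ 0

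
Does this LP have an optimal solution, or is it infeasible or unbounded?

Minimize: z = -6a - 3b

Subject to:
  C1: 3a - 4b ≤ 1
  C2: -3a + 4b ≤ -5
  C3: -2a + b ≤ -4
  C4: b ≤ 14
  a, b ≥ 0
C1 requires 3a - 4b ≤ 1, while C2 (-3a + 4b ≤ -5) is equivalent to 3a - 4b ≥ 5. Together they would need 5 ≤ 3a - 4b ≤ 1, which is impossible since 5 > 1. No point satisfies all constraints.

The feasible region is empty; the LP is infeasible.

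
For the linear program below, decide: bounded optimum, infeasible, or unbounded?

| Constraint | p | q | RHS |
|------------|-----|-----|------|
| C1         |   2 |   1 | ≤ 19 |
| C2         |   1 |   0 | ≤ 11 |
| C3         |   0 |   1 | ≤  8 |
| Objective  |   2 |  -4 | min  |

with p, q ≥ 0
The point (0, 8) satisfies every constraint, so the LP is feasible; the constraints give p ≤ 11 and q ≤ 8, which with p, q ≥ 0 keep the feasible region inside a bounded box. A feasible, bounded LP attains a finite optimum at a vertex.

Bounded optimum: z* = -32 at (0, 8).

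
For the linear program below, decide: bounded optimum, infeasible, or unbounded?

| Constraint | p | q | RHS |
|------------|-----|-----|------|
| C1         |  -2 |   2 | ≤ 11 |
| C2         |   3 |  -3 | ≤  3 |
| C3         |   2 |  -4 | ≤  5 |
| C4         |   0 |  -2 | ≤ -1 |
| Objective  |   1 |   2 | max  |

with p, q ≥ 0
Feasible point: (0, 1) satisfies every constraint, so the LP is feasible.
Direction d = (1, 1): for each constraint row a, a·d ≤ 0 —
  (-2)(1) + (2)(1) = 0 ≤ 0
  (3)(1) + (-3)(1) = 0 ≤ 0
  (2)(1) + (-4)(1) = -2 ≤ 0
  (0)(1) + (-2)(1) = -2 ≤ 0
and d ≥ 0, so (0, 1) + t·d stays feasible for every t ≥ 0. Along this ray z = p + 2q changes by 3 per unit t, so z → +∞.

Unbounded — the objective can increase without bound over the feasible region.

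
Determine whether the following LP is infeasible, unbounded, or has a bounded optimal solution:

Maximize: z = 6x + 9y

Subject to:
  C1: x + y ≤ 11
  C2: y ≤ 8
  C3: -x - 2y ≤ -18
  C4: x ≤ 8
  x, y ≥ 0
The point (3, 8) satisfies every constraint, so the LP is feasible; the constraints give x ≤ 8 and y ≤ 8, which with x, y ≥ 0 keep the feasible region inside a bounded box. A feasible, bounded LP attains a finite optimum at a vertex.

Evaluating z = 6x + 9y at each vertex:
  (4, 7): z = 87
  (3, 8): z = 90
  (2, 8): z = 84

The LP has an optimal solution: (3, 8) with z = 90.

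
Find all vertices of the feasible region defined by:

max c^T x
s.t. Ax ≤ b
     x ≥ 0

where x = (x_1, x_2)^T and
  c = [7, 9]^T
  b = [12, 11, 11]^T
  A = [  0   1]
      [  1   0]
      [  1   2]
Each vertex is the intersection of two constraint boundaries that also satisfies all remaining constraints:
  x_1 = 0 and x_2 = 0 → (0, 0)
  x_1 = 11 and x_1 + 2x_2 = 11 → (11, 0)
  x_1 + 2x_2 = 11 and x_1 = 0 → (0, 5.5)

Vertices: (0, 0), (11, 0), (0, 5.5)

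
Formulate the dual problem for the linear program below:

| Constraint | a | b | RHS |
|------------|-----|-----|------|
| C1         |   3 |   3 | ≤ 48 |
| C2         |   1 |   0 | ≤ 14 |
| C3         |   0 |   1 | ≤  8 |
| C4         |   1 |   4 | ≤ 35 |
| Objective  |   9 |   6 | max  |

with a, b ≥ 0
Minimize: z = 48y1 + 14y2 + 8y3 + 35y4

Subject to:
  C1: -3y1 - y2 - y4 ≤ -9
  C2: -3y1 - y3 - 4y4 ≤ -6
  y1, y2, y3, y4 ≥ 0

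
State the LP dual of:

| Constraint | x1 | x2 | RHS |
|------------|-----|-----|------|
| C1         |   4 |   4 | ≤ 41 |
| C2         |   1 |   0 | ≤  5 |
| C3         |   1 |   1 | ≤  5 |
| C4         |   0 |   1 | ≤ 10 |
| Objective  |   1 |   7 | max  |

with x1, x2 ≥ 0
Minimize: z = 41y1 + 5y2 + 5y3 + 10y4

Subject to:
  C1: -4y1 - y2 - y3 ≤ -1
  C2: -4y1 - y3 - y4 ≤ -7
  y1, y2, y3, y4 ≥ 0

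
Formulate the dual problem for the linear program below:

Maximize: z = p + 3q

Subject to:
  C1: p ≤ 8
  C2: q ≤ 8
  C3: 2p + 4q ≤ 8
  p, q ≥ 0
Minimize: z = 8y1 + 8y2 + 8y3

Subject to:
  C1: -y1 - 2y3 ≤ -1
  C2: -y2 - 4y3 ≤ -3
  y1, y2, y3 ≥ 0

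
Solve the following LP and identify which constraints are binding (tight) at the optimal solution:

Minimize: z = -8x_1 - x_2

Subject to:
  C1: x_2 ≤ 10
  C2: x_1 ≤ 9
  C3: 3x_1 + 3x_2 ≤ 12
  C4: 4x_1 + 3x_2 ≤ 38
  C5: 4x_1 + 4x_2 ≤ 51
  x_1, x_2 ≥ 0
Optimal: x_1 = 4, x_2 = 0
Slack at optimum:
  C1: slack = 10
  C2: slack = 5
  C3: slack = 0 (binding)
  C4: slack = 22
  C5: slack = 35
  x_1 ≥ 0: x_1 = 4
  x_2 ≥ 0: x_2 = 0 (binding)
Binding constraints: C3, x_2 ≥ 0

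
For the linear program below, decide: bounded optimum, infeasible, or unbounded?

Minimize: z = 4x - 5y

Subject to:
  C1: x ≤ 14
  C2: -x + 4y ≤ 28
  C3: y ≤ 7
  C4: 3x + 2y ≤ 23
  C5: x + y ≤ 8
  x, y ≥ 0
The point (0, 7) satisfies every constraint, so the LP is feasible; the constraints give x ≤ 14 and y ≤ 7, which with x, y ≥ 0 keep the feasible region inside a bounded box. A feasible, bounded LP attains a finite optimum at a vertex.

Evaluating z = 4x - 5y at each vertex:
  (0, 0): z = 0
  (7.667, 0): z = 30.67
  (7, 1): z = 23
  (1, 7): z = -31
  (0, 7): z = -35

Bounded optimum: z* = -35 at (0, 7).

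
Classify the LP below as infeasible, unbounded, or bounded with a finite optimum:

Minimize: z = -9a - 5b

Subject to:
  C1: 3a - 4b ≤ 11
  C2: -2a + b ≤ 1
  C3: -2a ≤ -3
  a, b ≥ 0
Feasible point: (2, 0) satisfies every constraint, so the LP is feasible.
Direction d = (1, 1): for each constraint row a, a·d ≤ 0 —
  (3)(1) + (-4)(1) = -1 ≤ 0
  (-2)(1) + (1)(1) = -1 ≤ 0
  (-2)(1) + (0)(1) = -2 ≤ 0
and d ≥ 0, so (2, 0) + t·d stays feasible for every t ≥ 0. Along this ray z = -9a - 5b changes by -14 per unit t, so z → −∞.

The LP is unbounded; z can be made arbitrarily small.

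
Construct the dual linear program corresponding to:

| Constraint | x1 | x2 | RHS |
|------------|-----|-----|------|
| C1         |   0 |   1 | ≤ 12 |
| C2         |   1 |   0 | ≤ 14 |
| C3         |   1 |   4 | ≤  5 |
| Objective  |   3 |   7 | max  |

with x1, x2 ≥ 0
Minimize: z = 12y1 + 14y2 + 5y3

Subject to:
  C1: -y2 - y3 ≤ -3
  C2: -y1 - 4y3 ≤ -7
  y1, y2, y3 ≥ 0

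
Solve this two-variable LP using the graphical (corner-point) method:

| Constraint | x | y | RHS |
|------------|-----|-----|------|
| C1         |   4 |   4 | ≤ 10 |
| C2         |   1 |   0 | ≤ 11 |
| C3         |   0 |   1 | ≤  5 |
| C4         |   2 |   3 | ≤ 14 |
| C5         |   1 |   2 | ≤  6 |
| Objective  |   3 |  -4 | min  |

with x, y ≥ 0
Each vertex is the intersection of two constraint boundaries that also satisfies all remaining constraints:
  x = 0 and y = 0 → (0, 0)
  4x + 4y = 10 and y = 0 → (2.5, 0)
  4x + 4y = 10 and x = 0 → (0, 2.5)

Evaluating z = 3x - 4y at each vertex:
  (0, 0): z = 0
  (2.5, 0): z = 7.5
  (0, 2.5): z = -10

The minimum is at (0, 2.5) with z = -10.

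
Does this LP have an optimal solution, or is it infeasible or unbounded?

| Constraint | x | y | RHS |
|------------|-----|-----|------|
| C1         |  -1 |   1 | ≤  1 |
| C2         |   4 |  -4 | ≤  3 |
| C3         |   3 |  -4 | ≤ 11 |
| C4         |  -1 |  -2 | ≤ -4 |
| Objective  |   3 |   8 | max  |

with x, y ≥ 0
Feasible point: (1, 2) satisfies every constraint, so the LP is feasible.
Direction d = (1, 1): for each constraint row a, a·d ≤ 0 —
  (-1)(1) + (1)(1) = 0 ≤ 0
  (4)(1) + (-4)(1) = 0 ≤ 0
  (3)(1) + (-4)(1) = -1 ≤ 0
  (-1)(1) + (-2)(1) = -3 ≤ 0
and d ≥ 0, so (1, 2) + t·d stays feasible for every t ≥ 0. Along this ray z = 3x + 8y changes by 11 per unit t, so z → +∞.

The LP is unbounded; z can be made arbitrarily large.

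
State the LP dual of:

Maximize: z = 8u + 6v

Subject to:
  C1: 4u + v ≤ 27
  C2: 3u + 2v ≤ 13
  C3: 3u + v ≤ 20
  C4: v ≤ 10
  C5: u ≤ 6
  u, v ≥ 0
Minimize: z = 27y1 + 13y2 + 20y3 + 10y4 + 6y5

Subject to:
  C1: -4y1 - 3y2 - 3y3 - y5 ≤ -8
  C2: -y1 - 2y2 - y3 - y4 ≤ -6
  y1, y2, y3, y4, y5 ≥ 0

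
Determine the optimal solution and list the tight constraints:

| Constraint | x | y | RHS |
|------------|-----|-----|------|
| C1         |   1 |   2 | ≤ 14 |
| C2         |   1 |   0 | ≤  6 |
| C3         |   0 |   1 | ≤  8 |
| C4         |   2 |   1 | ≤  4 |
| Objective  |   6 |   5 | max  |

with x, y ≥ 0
Optimal: x = 0, y = 4
Binding: C4, x ≥ 0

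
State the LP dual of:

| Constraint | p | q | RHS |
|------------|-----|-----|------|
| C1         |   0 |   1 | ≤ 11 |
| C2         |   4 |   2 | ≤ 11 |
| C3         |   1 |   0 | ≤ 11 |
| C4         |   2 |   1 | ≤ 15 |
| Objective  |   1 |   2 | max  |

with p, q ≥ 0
Minimize: z = 11y1 + 11y2 + 11y3 + 15y4

Subject to:
  C1: -4y2 - y3 - 2y4 ≤ -1
  C2: -y1 - 2y2 - y4 ≤ -2
  y1, y2, y3, y4 ≥ 0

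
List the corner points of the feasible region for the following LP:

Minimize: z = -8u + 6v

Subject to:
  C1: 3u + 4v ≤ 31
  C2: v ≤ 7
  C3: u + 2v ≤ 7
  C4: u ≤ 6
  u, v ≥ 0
Each vertex is the intersection of two constraint boundaries that also satisfies all remaining constraints:
  u = 0 and v = 0 → (0, 0)
  u = 6 and v = 0 → (6, 0)
  u + 2v = 7 and u = 6 → (6, 0.5)
  u + 2v = 7 and u = 0 → (0, 3.5)

Vertices: (0, 0), (6, 0), (6, 0.5), (0, 3.5)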